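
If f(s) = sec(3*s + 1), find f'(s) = 3*tan(3*s + 1)*sec(3*s + 1)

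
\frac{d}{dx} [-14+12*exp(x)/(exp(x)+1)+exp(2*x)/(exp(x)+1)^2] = (14*exp(2*x) + 12*exp(x))/(exp(3*x) + 3*exp(2*x) + 3*exp(x) + 1)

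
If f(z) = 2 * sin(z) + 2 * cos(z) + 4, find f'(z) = -2*sin(z) + 2*cos(z)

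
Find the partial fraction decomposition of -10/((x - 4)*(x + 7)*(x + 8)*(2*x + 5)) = 80/(1287*(2*x + 5)) + 5/(66*(x + 8)) - 10/(99*(x + 7)) - 5/(858*(x - 4))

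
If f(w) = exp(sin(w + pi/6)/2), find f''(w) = -exp(sin(w + pi/6)/2)*sin(w + pi/6)/2 + exp(sin(w + pi/6)/2)*cos(w + pi/6)^2/4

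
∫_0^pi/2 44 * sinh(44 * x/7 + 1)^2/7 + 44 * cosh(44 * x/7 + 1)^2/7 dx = -sinh(2)/2 + sinh(2 + 44*pi/7)/2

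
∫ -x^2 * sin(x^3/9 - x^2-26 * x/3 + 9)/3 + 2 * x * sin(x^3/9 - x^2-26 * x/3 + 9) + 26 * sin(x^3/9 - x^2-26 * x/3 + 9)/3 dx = cos((x + 6)*(x^2 - 15*x + 12)/9 + 1) + C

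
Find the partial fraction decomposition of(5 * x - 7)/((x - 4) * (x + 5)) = 32/(9*(x + 5)) + 13/(9*(x - 4))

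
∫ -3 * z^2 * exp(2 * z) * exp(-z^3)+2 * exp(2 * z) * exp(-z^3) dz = exp(-z*(z^2 - 2)) + C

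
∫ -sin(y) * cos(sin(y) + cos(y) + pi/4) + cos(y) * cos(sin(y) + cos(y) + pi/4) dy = sin(sqrt(2)*sin(y + pi/4) + pi/4) + C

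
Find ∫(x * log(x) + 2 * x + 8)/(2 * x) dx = (x + 8)*(log(x) + 1)/2 + C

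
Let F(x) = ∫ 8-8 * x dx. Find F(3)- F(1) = -16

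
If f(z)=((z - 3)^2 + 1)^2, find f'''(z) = 24*z - 72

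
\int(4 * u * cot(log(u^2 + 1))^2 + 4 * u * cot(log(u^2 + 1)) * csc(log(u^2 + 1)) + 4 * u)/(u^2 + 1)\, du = -2*cot(log(u^2 + 1)) - 2*csc(log(u^2 + 1)) + C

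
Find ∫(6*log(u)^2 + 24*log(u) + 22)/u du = 2*(log(u) + 2)^3 - 2*log(u) + C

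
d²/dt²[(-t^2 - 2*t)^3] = -30*t^4 - 120*t^3 - 144*t^2 - 48*t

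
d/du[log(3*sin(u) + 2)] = 3*cos(u)/(3*sin(u) + 2)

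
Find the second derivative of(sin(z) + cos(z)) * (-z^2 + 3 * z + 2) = z^2*sin(z) + z^2*cos(z) + z*sin(z) - 7*z*cos(z) - 10*sin(z) + 2*cos(z)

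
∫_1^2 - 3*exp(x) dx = -3*exp(2) + 3*E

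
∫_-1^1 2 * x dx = 0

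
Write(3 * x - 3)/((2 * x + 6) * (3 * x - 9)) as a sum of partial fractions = 1/(3*(x + 3)) + 1/(6*(x - 3))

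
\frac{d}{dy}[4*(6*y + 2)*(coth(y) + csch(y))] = -(24*y*cosh(y) + 24*y - 24*sinh(y) - 12*sinh(2*y) + 8*cosh(y) + 8)/sinh(y)^2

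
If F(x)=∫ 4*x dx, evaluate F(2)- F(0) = 8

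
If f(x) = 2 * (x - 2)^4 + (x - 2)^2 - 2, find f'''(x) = 48*x - 96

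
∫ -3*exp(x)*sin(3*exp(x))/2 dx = cos(3*exp(x))/2 + C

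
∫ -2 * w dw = -w^2 + C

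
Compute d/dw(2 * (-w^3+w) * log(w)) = -6*w^2*log(w) - 2*w^2 + 2*log(w) + 2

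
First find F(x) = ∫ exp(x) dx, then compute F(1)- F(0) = -1 + E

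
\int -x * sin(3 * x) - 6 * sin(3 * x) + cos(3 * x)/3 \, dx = (x/3 + 2)*cos(3*x) + C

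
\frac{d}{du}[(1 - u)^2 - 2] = 2*u - 2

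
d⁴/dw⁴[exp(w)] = exp(w)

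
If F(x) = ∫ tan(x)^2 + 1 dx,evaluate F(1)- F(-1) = 2*tan(1)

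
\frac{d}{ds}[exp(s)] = exp(s)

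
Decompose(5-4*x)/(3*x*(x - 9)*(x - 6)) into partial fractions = 19/(54*(x - 6)) - 31/(81*(x - 9)) + 5/(162*x)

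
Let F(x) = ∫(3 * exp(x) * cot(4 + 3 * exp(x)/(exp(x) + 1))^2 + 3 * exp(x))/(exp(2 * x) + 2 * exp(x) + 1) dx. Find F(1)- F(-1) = 1/tan(3/(1 + E) + 4) - cot(3*E/(1 + E) + 4)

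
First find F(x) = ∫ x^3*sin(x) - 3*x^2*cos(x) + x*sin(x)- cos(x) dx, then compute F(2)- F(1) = 2*cos(1) - 10*cos(2)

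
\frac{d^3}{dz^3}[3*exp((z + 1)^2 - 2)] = 24*z^3*exp(z^2 + 2*z - 1) + 72*z^2*exp(z^2 + 2*z - 1) + 108*z*exp(z^2 + 2*z - 1) + 60*exp(z^2 + 2*z - 1)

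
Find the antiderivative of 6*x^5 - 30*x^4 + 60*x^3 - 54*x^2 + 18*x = x^6 - 6*x^5 + 15*x^4 - 18*x^3 + 9*x^2 + C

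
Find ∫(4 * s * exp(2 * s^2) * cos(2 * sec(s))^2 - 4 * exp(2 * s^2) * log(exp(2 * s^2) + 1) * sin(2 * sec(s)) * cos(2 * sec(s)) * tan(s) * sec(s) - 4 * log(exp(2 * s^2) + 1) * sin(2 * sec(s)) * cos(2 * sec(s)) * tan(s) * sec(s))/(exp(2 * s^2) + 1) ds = log(exp(2*s^2) + 1)*cos(2*sec(s))^2 + C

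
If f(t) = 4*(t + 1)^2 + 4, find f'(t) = 8*t + 8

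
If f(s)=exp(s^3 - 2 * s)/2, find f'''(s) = 27*s^6*exp(s^3 - 2*s)/2 - 27*s^4*exp(s^3 - 2*s) + 27*s^3*exp(s^3 - 2*s) + 18*s^2*exp(s^3 - 2*s) - 18*s*exp(s^3 - 2*s) - exp(s^3 - 2*s)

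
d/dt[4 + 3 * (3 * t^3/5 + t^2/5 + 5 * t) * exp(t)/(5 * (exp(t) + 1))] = (9*t^3*exp(t) + 27*t^2*exp(2*t) + 30*t^2*exp(t) + 6*t*exp(2*t) + 81*t*exp(t) + 75*exp(2*t) + 75*exp(t))/(25*exp(2*t) + 50*exp(t) + 25)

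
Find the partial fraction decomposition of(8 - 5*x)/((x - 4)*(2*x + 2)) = -13/(10*(x + 1)) - 6/(5*(x - 4))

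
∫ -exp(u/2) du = -2*exp(u/2) + C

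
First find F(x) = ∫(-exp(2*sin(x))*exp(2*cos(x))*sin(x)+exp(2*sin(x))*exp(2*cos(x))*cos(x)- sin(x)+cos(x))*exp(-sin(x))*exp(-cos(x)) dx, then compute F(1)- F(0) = -E - exp(-sin(1) - cos(1)) + exp(-1) + exp(cos(1) + sin(1))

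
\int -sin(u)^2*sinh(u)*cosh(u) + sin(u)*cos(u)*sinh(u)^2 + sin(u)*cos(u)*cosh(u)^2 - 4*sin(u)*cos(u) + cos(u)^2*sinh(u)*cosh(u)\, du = sin(2*u)*sinh(2*u)/4 + cos(2*u) + C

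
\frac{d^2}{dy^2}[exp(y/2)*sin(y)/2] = (-3*sin(y) + 4*cos(y))*exp(y/2)/8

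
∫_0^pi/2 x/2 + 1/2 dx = -1/4 + (1 + pi/2)^2/4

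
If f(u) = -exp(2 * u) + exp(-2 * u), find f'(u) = (-2*exp(4*u) - 2)*exp(-2*u)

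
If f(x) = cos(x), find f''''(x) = cos(x)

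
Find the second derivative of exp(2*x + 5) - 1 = 4*exp(2*x + 5)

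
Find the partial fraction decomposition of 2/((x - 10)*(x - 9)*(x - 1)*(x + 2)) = -1/(198*(x + 2)) + 1/(108*(x - 1)) - 1/(44*(x - 9)) + 1/(54*(x - 10))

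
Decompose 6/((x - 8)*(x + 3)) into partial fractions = -6/(11*(x + 3)) + 6/(11*(x - 8))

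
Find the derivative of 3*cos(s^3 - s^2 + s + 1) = 3*(-3*s^2 + 2*s - 1)*sin(s^3 - s^2 + s + 1)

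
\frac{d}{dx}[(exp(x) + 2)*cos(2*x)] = -2*exp(x)*sin(2*x) + exp(x)*cos(2*x) - 4*sin(2*x)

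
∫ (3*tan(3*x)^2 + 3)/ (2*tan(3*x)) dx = log(tan(3*x))/2 + C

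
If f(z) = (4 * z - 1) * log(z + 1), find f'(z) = (4*z*log(z + 1) + 4*z + 4*log(z + 1) - 1)/(z + 1)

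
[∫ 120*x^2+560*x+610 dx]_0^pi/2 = -500 - 5*(-5 - pi)^2 - 20*pi - 5*(-5 - pi)^3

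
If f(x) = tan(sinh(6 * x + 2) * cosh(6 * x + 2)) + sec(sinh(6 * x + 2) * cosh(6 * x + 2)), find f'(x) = 6*(sin(sinh(2*(3*x + 1))*cosh(2*(3*x + 1))) + 1)*cosh(12*x + 4)/cos(sinh(2*(3*x + 1))*cosh(2*(3*x + 1)))^2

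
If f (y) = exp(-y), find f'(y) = -exp(-y)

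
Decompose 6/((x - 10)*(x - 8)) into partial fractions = -3/(x - 8) + 3/(x - 10)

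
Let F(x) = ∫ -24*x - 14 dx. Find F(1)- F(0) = -26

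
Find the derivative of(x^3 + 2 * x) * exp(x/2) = x^3*exp(x/2)/2 + 3*x^2*exp(x/2) + x*exp(x/2) + 2*exp(x/2)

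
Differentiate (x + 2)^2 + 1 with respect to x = 2*x + 4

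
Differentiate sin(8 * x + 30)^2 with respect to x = 16*sin(8*x + 30)*cos(8*x + 30)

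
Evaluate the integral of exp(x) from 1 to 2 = -E + exp(2)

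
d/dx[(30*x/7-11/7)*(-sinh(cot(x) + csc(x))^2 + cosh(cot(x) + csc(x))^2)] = 30/7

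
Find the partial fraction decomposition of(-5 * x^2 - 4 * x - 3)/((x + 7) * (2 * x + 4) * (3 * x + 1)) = -1/(10*(3*x + 1)) - 11/(10*(x + 7)) + 3/(10*(x + 2))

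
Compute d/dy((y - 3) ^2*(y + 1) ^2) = 4*y^3 - 12*y^2 - 4*y + 12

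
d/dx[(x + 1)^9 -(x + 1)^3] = 9*x^8 + 72*x^7 + 252*x^6 + 504*x^5 + 630*x^4 + 504*x^3 + 249*x^2 + 66*x + 6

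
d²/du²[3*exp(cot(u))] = 3*(1 + tan(u)^(-2))*(tan(u) + 1)^2*exp(1/tan(u))/tan(u)^2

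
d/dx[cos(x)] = -sin(x)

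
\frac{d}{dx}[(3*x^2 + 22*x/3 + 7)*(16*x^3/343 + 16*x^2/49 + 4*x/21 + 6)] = 240*x^4/343 + 5440*x^3/1029 + 484*x^2/49 + 2732*x/63 + 136/3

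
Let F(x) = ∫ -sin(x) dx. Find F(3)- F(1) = cos(3) - cos(1)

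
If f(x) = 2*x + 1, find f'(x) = 2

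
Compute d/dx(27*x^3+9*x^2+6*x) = 81*x^2 + 18*x + 6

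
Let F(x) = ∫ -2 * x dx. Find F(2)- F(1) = -3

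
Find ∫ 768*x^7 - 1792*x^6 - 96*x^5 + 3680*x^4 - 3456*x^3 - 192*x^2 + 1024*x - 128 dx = 96*x^8 - 256*x^7 - 16*x^6 + 736*x^5 - 864*x^4 - 64*x^3 + 512*x^2 - 128*x + C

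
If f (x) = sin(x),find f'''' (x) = sin(x)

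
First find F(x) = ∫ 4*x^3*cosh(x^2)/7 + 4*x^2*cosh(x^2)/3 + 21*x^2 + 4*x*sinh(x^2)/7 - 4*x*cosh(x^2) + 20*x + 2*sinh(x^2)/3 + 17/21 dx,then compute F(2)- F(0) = 10*sinh(4)/21 + 2050/21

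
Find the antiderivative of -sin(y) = cos(y) + C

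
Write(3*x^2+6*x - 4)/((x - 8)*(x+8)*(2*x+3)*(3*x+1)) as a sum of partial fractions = 153/(4025*(3*x + 1)) - 50/(1729*(2*x + 3)) - 35/(1196*(x + 8)) + 59/(1900*(x - 8))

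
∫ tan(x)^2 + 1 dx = tan(x) + C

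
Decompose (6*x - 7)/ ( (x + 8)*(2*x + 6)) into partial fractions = 11/(2*(x + 8)) - 5/(2*(x + 3))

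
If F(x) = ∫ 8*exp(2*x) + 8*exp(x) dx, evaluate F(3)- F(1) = -(2 + 2*E)^2 + (2 + 2*exp(3))^2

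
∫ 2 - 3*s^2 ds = -s^3 + 2*s + C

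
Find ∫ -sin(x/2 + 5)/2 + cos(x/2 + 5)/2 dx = sqrt(2)*sin(x/2 + pi/4 + 5) + C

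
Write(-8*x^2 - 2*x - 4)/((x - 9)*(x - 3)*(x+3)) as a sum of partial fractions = -35/(36*(x + 3)) + 41/(18*(x - 3)) - 335/(36*(x - 9))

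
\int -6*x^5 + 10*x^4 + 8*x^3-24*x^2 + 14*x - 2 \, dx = -x^6 + 2*x^5 + 2*x^4 - 8*x^3 + 7*x^2 - 2*x + C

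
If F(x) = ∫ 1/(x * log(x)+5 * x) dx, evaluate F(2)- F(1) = -log(5) + log(log(2) + 5)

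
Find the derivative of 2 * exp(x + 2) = 2*exp(x + 2)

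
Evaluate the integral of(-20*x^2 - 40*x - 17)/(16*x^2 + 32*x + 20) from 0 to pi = -5*pi/4 - acot(2 + 2*pi) + acot(2)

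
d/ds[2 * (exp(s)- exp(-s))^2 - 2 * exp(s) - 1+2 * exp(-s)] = (4*exp(4*s) - 2*exp(3*s) - 2*exp(s) - 4)*exp(-2*s)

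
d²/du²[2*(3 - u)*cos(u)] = 2*u*cos(u) + 4*sin(u) - 6*cos(u)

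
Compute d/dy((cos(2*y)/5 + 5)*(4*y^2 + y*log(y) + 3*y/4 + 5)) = -8*y^2*sin(2*y)/5 - 2*y*log(y)*sin(2*y)/5 - 3*y*sin(2*y)/10 + 8*y*cos(2*y)/5 + 40*y + log(y)*cos(2*y)/5 + 5*log(y) - 2*sin(2*y) + 7*cos(2*y)/20 + 35/4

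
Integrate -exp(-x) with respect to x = exp(-x) + C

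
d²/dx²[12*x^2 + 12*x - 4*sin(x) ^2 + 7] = 16*sin(x)^2 + 16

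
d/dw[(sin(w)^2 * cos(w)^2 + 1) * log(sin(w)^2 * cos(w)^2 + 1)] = (log(-(1 - cos(2*w))^2/4 - cos(2*w)/2 + 3/2) + 1)*sin(4*w)/2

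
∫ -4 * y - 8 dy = -2*y^2 - 8*y + C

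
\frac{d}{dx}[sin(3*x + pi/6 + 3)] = 3*cos(3*x + pi/6 + 3)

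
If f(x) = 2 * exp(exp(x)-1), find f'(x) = 2*exp(x + exp(x) - 1)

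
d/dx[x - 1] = 1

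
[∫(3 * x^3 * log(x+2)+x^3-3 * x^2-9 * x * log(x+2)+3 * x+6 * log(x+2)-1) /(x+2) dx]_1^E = (-1 + E)^3*log(2 + E)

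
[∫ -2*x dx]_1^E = 1 - exp(2)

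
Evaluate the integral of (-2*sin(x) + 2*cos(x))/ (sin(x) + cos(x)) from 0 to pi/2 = 0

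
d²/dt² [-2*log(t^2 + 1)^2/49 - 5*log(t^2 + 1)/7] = (8*t^2*log(t^2 + 1) + 54*t^2 - 8*log(t^2 + 1) - 70)/(49*t^4 + 98*t^2 + 49)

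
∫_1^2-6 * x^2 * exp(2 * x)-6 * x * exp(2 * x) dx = -12*exp(4) + 3*exp(2)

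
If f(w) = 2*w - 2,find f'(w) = 2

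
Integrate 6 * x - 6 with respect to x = 3*x^2 - 6*x + C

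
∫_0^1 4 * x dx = 2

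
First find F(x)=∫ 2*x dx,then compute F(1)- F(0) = 1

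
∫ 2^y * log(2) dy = 2^y + C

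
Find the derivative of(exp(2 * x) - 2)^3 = 6*exp(6*x) - 24*exp(4*x) + 24*exp(2*x)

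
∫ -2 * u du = -u^2 + C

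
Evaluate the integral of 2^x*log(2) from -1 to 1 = 3/2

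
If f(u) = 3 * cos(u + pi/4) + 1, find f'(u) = -3*sin(u + pi/4)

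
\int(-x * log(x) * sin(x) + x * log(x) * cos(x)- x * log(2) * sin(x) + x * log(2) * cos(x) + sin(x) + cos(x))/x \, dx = sqrt(2)*log(2*x)*sin(x + pi/4) + C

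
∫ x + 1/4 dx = x^2/2 + x/4 + C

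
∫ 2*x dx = x^2 + C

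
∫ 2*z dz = z^2 + C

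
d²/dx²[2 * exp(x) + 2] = 2*exp(x)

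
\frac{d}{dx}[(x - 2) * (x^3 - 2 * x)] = 4*x^3 - 6*x^2 - 4*x + 4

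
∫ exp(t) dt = exp(t) + C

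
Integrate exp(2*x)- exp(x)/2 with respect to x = (exp(x) - 1)*exp(x)/2 + C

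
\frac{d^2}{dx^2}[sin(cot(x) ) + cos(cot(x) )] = sqrt(2)*(-(-1 + sin(x)^(-2))^2*sin(pi/4 + 1/tan(x)) + sin(pi/4 + 1/tan(x)) - 2*sin(pi/4 + 1/tan(x))/sin(x)^2 + 2*cos(x)*cos(pi/4 + 1/tan(x))/sin(x)^3)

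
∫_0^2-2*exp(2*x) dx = 1 - exp(4)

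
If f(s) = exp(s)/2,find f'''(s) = exp(s)/2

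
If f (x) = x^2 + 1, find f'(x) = 2*x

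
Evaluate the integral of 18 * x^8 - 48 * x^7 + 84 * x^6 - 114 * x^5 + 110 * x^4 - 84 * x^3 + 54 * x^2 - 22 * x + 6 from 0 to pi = -2*pi^2 + 1 + 2*pi + 2*pi^3 + (-pi^2 - 1 + pi + pi^3)^2 + 2*(-pi^2 - 1 + pi + pi^3)^3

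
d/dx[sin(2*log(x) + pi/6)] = 2*cos(2*log(x) + pi/6)/x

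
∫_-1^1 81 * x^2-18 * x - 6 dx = 42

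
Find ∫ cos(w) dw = sin(w) + C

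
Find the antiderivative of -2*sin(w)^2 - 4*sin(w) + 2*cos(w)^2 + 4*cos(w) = (sqrt(2)*sin(w + pi/4) + 2)^2 + C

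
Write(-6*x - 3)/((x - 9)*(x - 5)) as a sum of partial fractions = 33/(4*(x - 5)) - 57/(4*(x - 9))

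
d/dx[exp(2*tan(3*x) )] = 6*exp(2*tan(3*x))/cos(3*x)^2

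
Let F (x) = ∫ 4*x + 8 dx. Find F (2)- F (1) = 14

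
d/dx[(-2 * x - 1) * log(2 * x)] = (-2*x*log(x) - 2*x - 2*x*log(2) - 1)/x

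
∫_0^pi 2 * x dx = pi^2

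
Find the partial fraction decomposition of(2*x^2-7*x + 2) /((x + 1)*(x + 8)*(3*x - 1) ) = -1/(100*(3*x - 1)) + 186/(175*(x + 8)) - 11/(28*(x + 1))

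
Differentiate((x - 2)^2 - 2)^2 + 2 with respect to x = 4*x^3 - 24*x^2 + 40*x - 16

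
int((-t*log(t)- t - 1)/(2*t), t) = -(t + 1)*log(t)/2 + C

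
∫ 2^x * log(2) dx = 2^x + C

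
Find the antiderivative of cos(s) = sin(s) + C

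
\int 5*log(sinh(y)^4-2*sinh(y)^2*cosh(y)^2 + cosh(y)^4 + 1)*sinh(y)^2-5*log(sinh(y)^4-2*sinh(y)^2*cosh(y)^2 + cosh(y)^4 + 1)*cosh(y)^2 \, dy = -5*y*log(2) + C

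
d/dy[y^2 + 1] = 2*y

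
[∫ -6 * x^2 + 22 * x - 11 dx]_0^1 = -2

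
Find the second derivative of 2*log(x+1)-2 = -2/(x^2 + 2*x + 1)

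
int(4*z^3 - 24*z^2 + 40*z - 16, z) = z^4 - 8*z^3 + 20*z^2 - 16*z + C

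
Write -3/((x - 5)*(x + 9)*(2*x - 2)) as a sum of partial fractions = -3/(280*(x + 9)) + 3/(80*(x - 1)) - 3/(112*(x - 5))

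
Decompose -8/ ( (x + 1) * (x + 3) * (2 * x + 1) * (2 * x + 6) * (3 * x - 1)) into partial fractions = -81/(500*(3*x - 1)) + 64/(125*(2*x + 1)) + 6/(125*(x + 3)) + 1/(25*(x + 3)^2) - 1/(4*(x + 1))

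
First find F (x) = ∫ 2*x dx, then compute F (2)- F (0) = 4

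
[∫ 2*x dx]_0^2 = 4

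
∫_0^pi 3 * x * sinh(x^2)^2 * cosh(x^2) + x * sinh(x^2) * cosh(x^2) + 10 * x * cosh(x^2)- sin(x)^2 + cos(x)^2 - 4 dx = -4*pi + 5*sinh(pi^2) + sinh(pi^2)^2/4 + sinh(pi^2)^3/2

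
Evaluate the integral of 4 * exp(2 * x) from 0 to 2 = 2*(-exp(-2) + exp(2))*exp(2)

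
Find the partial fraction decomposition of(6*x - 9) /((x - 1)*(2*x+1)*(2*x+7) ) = -10/(9*(2*x + 7)) + 4/(3*(2*x + 1)) - 1/(9*(x - 1))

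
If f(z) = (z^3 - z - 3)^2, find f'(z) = 6*z^5 - 8*z^3 - 18*z^2 + 2*z + 6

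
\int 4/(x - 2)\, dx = 4*log(x - 2) + C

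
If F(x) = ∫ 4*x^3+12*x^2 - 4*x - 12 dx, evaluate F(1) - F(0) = -9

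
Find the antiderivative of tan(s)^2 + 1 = tan(s) + C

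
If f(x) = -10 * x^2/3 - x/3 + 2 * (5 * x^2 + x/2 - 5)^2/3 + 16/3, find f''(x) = 200*x^2 + 20*x - 73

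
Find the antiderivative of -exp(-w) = exp(-w) + C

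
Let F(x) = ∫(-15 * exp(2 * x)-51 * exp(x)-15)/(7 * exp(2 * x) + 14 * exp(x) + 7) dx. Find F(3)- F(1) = -30/7 - 3*exp(3)/(1 + exp(3)) + 3*E/(1 + E)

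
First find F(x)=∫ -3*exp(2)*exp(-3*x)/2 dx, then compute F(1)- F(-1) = -exp(5)/2 + exp(-1)/2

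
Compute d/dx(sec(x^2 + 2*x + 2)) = 2*x*tan(x^2 + 2*x + 2)*sec(x^2 + 2*x + 2) + 2*tan(x^2 + 2*x + 2)*sec(x^2 + 2*x + 2)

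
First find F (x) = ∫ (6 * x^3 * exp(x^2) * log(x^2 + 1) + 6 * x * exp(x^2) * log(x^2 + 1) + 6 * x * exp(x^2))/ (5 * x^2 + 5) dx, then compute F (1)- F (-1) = 0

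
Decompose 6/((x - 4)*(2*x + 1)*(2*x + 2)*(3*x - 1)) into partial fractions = -81/(220*(3*x - 1)) + 8/(15*(2*x + 1)) - 3/(20*(x + 1)) + 1/(165*(x - 4))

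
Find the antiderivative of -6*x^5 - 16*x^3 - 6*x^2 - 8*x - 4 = -x^6 - 4*x^4 - 2*x^3 - 4*x^2 - 4*x + C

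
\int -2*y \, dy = -y^2 + C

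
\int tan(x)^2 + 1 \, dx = tan(x) + C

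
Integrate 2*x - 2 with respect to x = x^2 - 2*x + C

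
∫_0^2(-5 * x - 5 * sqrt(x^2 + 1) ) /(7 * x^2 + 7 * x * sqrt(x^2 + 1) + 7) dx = -5*log(2 + sqrt(5))/7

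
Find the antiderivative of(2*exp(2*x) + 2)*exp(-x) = 4*sinh(x) + C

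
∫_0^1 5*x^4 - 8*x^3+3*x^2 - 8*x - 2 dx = -6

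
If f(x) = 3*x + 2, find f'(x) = 3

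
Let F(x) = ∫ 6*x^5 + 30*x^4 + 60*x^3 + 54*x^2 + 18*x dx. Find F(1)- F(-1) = 48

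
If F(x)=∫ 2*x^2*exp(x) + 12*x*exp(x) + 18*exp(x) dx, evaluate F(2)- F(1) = -20*E + 34*exp(2)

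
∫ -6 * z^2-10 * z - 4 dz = -2*z^3 - 5*z^2 - 4*z + C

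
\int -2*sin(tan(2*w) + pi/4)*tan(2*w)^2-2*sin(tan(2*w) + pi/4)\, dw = cos(tan(2*w) + pi/4) + C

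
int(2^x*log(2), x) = 2^x + C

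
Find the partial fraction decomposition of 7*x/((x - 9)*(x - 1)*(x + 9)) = -7/(20*(x + 9)) - 7/(80*(x - 1)) + 7/(16*(x - 9))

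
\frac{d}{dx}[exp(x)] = exp(x)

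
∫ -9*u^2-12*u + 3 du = -3*u^3 - 6*u^2 + 3*u + C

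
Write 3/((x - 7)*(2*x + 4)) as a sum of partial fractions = -1/(6*(x + 2)) + 1/(6*(x - 7))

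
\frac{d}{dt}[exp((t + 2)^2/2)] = t*exp(t^2/2 + 2*t + 2) + 2*exp(t^2/2 + 2*t + 2)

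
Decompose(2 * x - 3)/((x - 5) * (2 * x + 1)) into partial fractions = 8/(11*(2*x + 1)) + 7/(11*(x - 5))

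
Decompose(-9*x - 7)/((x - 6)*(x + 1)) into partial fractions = -2/(7*(x + 1)) - 61/(7*(x - 6))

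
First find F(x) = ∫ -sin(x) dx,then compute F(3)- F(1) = cos(3) - cos(1)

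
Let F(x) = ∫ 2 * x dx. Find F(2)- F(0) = 4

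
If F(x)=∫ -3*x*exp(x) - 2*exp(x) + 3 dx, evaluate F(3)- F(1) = -8*exp(3) + 2*E + 6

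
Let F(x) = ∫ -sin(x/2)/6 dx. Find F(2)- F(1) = -cos(1/2)/3 + cos(1)/3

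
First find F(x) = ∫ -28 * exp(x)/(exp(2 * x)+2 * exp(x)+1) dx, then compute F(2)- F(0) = -28*exp(2)/(1 + exp(2)) + 14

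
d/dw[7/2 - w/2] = -1/2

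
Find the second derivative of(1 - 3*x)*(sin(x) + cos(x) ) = 3*x*sin(x) + 3*x*cos(x) + 5*sin(x) - 7*cos(x)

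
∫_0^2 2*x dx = 4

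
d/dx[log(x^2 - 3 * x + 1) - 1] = (2*x - 3)/(x^2 - 3*x + 1)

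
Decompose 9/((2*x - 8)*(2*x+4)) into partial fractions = -3/(8*(x + 2)) + 3/(8*(x - 4))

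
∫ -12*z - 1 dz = -6*z^2 - z + C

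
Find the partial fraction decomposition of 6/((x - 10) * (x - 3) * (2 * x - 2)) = 1/(6*(x - 1)) - 3/(14*(x - 3)) + 1/(21*(x - 10))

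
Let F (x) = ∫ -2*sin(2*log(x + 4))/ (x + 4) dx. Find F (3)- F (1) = cos(2*log(7)) - cos(2*log(5))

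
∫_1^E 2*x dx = -1 + exp(2)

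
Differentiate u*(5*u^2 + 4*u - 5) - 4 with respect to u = 15*u^2 + 8*u - 5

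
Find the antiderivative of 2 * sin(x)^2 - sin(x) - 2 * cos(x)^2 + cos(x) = -sin(2*x) + sqrt(2)*sin(x + pi/4) + C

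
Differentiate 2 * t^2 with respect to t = 4*t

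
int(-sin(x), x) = cos(x) + C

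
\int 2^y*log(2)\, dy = 2^y + C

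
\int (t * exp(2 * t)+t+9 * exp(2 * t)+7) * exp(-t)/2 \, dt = (t + 8)*sinh(t) + C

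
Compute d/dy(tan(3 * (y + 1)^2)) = 6*y*tan(3*y^2 + 6*y + 3)^2 + 6*y + 6*tan(3*y^2 + 6*y + 3)^2 + 6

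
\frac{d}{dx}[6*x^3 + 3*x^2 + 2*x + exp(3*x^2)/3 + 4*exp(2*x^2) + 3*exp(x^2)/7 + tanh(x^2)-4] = 18*x^2 + 2*x*exp(3*x^2) + 16*x*exp(2*x^2) + 6*x*exp(x^2)/7 - 2*x*tanh(x^2)^2 + 8*x + 2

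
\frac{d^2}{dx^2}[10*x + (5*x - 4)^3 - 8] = 750*x - 600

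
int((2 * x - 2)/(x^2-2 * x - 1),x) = log(3*x^2 - 6*x - 3) + C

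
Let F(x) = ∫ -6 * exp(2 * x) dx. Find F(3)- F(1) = -3*exp(6) + 3*exp(2)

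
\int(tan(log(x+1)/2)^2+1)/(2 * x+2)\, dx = tan(log(x + 1)/2) + C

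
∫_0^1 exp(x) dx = -1 + E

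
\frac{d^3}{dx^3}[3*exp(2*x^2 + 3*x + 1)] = 192*x^3*exp(2*x^2 + 3*x + 1) + 432*x^2*exp(2*x^2 + 3*x + 1) + 468*x*exp(2*x^2 + 3*x + 1) + 189*exp(2*x^2 + 3*x + 1)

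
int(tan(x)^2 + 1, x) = tan(x) + C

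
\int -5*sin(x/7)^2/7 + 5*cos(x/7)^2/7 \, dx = 5*sin(2*x/7)/2 + C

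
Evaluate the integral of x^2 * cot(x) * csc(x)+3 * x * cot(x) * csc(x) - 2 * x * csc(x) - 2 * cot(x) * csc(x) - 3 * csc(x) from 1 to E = (-3*E - exp(2) + 2)*csc(E) + 2*csc(1)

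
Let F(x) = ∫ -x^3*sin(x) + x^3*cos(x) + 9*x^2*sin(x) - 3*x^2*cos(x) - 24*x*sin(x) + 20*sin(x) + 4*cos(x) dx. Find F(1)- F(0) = -sin(1) - cos(1) + 8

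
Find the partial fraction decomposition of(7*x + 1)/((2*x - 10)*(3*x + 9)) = 5/(12*(x + 3)) + 3/(4*(x - 5))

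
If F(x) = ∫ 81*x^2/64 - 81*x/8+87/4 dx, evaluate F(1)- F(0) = 1095/64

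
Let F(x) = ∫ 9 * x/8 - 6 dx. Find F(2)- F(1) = -69/16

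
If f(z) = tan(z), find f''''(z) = 24*tan(z)^5 + 40*tan(z)^3 + 16*tan(z)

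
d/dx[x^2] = 2*x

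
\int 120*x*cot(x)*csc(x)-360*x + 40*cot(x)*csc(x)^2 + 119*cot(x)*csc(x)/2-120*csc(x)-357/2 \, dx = 3*x/2 - 5*(6*x + 2*csc(x) + 3)^2 + csc(x)/2 + C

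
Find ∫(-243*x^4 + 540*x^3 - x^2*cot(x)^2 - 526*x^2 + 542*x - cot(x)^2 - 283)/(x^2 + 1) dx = -81*x^3 + 270*x^2 - 282*x + log(x^2 + 1) + cot(x) + C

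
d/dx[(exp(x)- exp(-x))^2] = (2*exp(4*x) - 2)*exp(-2*x)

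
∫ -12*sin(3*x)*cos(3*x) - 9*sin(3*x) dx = 3*cos(3*x) + cos(6*x) + C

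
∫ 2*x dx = x^2 + C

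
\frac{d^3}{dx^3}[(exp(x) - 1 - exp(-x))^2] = (8*exp(4*x) - 2*exp(3*x) - 2*exp(x) - 8)*exp(-2*x)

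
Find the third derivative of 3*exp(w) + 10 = 3*exp(w)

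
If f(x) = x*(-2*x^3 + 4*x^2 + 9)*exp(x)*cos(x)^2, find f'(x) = 2*x^4*exp(x)*sin(2*x) - 2*x^4*exp(x)*cos(x)^2 - 4*x^3*exp(x)*sin(2*x) - 4*x^3*exp(x)*cos(x)^2 + 12*x^2*exp(x)*cos(x)^2 - 9*x*exp(x)*sin(2*x) + 9*x*exp(x)*cos(x)^2 + 9*exp(x)*cos(x)^2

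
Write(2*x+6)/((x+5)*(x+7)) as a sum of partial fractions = 4/(x + 7) - 2/(x + 5)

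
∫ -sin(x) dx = cos(x) + C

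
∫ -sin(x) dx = cos(x) + C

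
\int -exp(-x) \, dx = exp(-x) + C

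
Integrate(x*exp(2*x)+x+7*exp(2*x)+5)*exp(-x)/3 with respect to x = 2*(x + 6)*sinh(x)/3 + C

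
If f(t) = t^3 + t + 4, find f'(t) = 3*t^2 + 1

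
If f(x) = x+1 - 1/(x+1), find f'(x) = (x^2 + 2*x + 2)/(x^2 + 2*x + 1)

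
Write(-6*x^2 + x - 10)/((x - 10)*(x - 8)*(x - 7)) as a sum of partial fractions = -99/(x - 7) + 193/(x - 8) - 100/(x - 10)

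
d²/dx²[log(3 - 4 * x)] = -16/(16*x^2 - 24*x + 9)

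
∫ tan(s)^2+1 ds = tan(s) + C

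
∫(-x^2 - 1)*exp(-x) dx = ((x + 1)^2 + 2)*exp(-x) + C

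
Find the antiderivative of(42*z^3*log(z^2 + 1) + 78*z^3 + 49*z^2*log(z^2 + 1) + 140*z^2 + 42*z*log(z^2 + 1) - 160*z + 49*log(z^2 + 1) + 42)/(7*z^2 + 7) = (7*log(z^2 + 1) + 6)*(3*z^2 + 7*z - 14)/7 + C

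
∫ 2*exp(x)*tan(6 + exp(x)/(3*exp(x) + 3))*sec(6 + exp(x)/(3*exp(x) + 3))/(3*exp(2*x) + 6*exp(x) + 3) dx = 2*sec((19*exp(x) + 18)/(3*(exp(x) + 1))) + C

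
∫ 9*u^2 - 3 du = 3*u^3 - 3*u + C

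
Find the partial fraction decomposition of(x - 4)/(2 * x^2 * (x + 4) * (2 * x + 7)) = -30/(49*(2*x + 7)) + 1/(4*(x + 4)) + 11/(196*x) - 1/(14*x^2)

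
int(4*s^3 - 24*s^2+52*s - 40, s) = s^4 - 8*s^3 + 26*s^2 - 40*s + C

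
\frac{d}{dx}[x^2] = 2*x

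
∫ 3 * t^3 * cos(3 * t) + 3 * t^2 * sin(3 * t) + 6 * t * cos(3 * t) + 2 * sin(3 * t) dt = t*(t^2 + 2)*sin(3*t) + C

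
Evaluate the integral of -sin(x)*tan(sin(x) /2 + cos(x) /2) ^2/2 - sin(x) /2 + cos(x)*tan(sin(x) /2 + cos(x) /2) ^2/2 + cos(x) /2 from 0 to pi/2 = 0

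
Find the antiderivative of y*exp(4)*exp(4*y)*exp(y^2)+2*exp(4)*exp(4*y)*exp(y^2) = exp((y + 2)^2)/2 + C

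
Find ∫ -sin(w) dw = cos(w) + C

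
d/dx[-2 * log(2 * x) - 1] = -2/x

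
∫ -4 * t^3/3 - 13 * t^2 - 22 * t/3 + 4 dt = -t^4/3 - 13*t^3/3 - 11*t^2/3 + 4*t + C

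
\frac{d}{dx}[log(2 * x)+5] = 1/x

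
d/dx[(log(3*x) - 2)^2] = (2*log(x) - 4 + 2*log(3))/x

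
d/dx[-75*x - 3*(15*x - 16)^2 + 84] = 1365 - 1350*x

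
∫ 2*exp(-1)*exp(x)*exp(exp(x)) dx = 2*exp(exp(x) - 1) + C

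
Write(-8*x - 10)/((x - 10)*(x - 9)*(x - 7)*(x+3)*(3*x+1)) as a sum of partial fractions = 27/(6944*(3*x + 1)) + 7/(6240*(x + 3)) - 1/(20*(x - 7)) + 41/(336*(x - 9)) - 30/(403*(x - 10))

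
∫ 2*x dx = x^2 + C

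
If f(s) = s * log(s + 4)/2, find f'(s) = (s*log(s + 4) + s + 4*log(s + 4))/(2*s + 8)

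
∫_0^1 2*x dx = 1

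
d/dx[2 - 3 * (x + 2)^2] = -6*x - 12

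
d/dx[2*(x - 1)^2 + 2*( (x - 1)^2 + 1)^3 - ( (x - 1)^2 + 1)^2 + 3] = 12*x^5 - 60*x^4 + 140*x^3 - 180*x^2 + 132*x - 44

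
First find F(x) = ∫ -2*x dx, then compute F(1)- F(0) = -1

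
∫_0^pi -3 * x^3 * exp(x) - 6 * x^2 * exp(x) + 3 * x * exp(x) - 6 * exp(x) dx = 3*(-pi^3 - pi - 1 + pi^2)*exp(pi) + 3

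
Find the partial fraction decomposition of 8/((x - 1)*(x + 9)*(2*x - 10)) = 1/(35*(x + 9)) - 1/(10*(x - 1)) + 1/(14*(x - 5))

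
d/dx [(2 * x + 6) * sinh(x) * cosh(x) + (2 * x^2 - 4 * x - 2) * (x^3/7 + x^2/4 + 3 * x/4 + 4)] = 10*x^4/7 - 2*x^3/7 + 9*x^2/14 + 2*x*cosh(2*x) + 9*x + sinh(2*x) + 6*cosh(2*x) - 35/2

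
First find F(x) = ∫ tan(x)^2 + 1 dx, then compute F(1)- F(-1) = 2*tan(1)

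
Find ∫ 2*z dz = z^2 + C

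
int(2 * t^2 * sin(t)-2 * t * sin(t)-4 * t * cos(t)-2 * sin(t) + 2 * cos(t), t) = 2*(-t^2 + t + 1)*cos(t) + C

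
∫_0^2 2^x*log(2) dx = 3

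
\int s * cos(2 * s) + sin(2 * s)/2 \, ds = s*sin(2*s)/2 + C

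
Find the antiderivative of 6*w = 3*w^2 + C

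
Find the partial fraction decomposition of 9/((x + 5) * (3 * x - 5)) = 27/(20*(3*x - 5)) - 9/(20*(x + 5))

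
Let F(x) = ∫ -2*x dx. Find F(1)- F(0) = -1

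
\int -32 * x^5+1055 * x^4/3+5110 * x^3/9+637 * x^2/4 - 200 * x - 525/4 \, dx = -16*x^6/3 + 211*x^5/3 + 2555*x^4/18 + 637*x^3/12 - 100*x^2 - 525*x/4 + C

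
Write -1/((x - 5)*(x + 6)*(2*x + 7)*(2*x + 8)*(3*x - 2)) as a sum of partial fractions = 81/(182000*(3*x - 2)) - 8/(2125*(2*x + 7)) - 1/(4400*(x + 6)) + 1/(504*(x + 4)) - 1/(43758*(x - 5))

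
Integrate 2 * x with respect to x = x^2 + C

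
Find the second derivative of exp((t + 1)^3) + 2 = 9*t^4*exp(t^3 + 3*t^2 + 3*t + 1) + 36*t^3*exp(t^3 + 3*t^2 + 3*t + 1) + 54*t^2*exp(t^3 + 3*t^2 + 3*t + 1) + 42*t*exp(t^3 + 3*t^2 + 3*t + 1) + 15*exp(t^3 + 3*t^2 + 3*t + 1)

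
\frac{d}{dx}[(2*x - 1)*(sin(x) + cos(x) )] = -2*x*sin(x) + 2*x*cos(x) + 3*sin(x) + cos(x)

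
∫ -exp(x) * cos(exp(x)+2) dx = -sin(exp(x) + 2) + C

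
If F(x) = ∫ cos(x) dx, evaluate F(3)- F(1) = -sin(1) + sin(3)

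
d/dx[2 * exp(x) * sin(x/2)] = (2*sin(x/2) + cos(x/2))*exp(x)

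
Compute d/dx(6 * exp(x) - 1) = 6*exp(x)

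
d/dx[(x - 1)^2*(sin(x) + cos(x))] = -x^2*sin(x) + x^2*cos(x) + 4*x*sin(x) - 3*sin(x) - cos(x)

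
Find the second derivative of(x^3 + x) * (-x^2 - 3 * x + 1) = -20*x^3 - 36*x^2 - 6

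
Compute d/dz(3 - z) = -1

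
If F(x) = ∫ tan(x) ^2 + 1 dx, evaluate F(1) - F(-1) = 2*tan(1)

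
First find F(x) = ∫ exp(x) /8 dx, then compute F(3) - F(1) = -E/8 + exp(3)/8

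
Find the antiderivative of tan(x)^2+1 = tan(x) + C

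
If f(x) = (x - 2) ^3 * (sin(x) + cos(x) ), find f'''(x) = x^3*sin(x) - x^3*cos(x) - 15*x^2*sin(x) - 3*x^2*cos(x) + 30*x*sin(x) + 42*x*cos(x) - 2*sin(x) - 58*cos(x)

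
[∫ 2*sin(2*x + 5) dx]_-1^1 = cos(3) - cos(7)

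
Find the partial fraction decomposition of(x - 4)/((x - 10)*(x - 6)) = -1/(2*(x - 6)) + 3/(2*(x - 10))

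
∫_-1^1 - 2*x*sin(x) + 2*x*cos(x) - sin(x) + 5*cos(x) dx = 4*cos(1) + 6*sin(1)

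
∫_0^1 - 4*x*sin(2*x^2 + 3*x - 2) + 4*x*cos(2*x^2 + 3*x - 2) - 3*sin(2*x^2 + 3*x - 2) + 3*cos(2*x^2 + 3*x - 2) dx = cos(3) + sin(3) - cos(2) + sin(2)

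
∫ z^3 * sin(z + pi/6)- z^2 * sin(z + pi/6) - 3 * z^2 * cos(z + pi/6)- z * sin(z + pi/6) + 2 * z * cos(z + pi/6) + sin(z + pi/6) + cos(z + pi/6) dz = (-z^3 + z^2 + z - 1)*cos(z + pi/6) + C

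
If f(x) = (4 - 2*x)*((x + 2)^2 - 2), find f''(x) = -12*x - 8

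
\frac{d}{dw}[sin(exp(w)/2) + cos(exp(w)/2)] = sqrt(2)*exp(w)*cos(exp(w)/2 + pi/4)/2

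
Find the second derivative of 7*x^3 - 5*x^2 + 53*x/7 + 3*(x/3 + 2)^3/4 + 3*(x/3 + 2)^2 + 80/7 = 253*x/6 - 25/3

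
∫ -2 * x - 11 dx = -x^2 - 11*x + C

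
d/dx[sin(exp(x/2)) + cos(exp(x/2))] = sqrt(2)*exp(x/2)*cos(exp(x/2) + pi/4)/2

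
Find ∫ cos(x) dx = sin(x) + C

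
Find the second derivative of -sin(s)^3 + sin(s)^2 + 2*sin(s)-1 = 9*sin(s)^3 - 4*sin(s)^2 - 8*sin(s) + 2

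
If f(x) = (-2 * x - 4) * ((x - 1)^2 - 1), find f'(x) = 8 - 6*x^2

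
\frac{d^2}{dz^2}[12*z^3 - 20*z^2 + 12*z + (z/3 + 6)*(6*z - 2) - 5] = 72*z - 36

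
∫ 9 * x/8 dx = 9*x^2/16 + C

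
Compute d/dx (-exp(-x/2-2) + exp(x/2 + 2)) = (exp(x + 4) + 1)*exp(-x/2 - 2)/2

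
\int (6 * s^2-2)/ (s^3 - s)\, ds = 2*log(s^3 - s) + C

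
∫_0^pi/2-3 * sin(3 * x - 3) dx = -sin(3) - cos(3)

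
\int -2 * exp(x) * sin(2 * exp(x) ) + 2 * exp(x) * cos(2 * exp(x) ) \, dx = sqrt(2)*sin(2*exp(x) + pi/4) + C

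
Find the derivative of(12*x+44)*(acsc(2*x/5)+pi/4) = (12*x^2*sqrt(1 - 25/(4*x^2))*acsc(2*x/5) + 3*pi*x^2*sqrt(1 - 25/(4*x^2)) - 30*x - 110)/(x^2*sqrt(1 - 25/(4*x^2)))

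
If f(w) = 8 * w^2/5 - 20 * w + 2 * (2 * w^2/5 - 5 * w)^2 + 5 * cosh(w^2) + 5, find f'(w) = 32*w^3/25 - 24*w^2 + 10*w*sinh(w^2) + 516*w/5 - 20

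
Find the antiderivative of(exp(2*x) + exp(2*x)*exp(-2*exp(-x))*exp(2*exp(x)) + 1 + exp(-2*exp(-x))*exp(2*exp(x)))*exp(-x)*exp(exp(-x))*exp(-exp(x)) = 2*sinh(2*sinh(x)) + C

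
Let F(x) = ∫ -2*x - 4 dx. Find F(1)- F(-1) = -8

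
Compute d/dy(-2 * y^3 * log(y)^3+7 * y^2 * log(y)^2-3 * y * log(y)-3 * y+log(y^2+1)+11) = (-6*y^4*log(y)^3 - 6*y^4*log(y)^2 + 14*y^3*log(y)^2 + 14*y^3*log(y) - 6*y^2*log(y)^3 - 6*y^2*log(y)^2 - 3*y^2*log(y) - 6*y^2 + 14*y*log(y)^2 + 14*y*log(y) + 2*y - 3*log(y) - 6)/(y^2 + 1)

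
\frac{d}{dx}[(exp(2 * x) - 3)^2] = 4*exp(4*x) - 12*exp(2*x)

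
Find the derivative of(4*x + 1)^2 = 32*x + 8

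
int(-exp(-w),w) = exp(-w) + C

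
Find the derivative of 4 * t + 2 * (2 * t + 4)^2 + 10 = 16*t + 36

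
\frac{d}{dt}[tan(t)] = cos(t)^(-2)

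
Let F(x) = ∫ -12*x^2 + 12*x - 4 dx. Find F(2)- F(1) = -14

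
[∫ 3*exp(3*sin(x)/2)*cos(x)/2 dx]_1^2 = -exp(3*sin(1)/2) + exp(3*sin(2)/2)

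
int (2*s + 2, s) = s^2 + 2*s + C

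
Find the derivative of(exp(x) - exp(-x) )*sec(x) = sqrt(2)*(exp(2*x)*sin(x + pi/4) + cos(x + pi/4))*exp(-x)/cos(x)^2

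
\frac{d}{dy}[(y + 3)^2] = 2*y + 6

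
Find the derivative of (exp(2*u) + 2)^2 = 4*exp(4*u) + 8*exp(2*u)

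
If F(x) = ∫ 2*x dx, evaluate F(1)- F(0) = 1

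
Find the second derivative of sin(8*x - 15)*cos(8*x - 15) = -256*sin(8*x - 15)*cos(8*x - 15)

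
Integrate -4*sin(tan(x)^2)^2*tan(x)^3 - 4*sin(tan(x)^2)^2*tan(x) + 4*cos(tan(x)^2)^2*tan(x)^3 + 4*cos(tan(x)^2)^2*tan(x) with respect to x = sin(2*tan(x)^2) + C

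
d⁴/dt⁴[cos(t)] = cos(t)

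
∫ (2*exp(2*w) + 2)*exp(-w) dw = 4*sinh(w) + C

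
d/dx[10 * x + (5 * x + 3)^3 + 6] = 375*x^2 + 450*x + 145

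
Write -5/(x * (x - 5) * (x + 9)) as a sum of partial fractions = -5/(126*(x + 9)) - 1/(14*(x - 5)) + 1/(9*x)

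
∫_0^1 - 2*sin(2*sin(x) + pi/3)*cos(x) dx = cos(pi/3 + 2*sin(1)) - 1/2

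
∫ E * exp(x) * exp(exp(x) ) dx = exp(exp(x) + 1) + C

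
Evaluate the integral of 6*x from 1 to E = -3 + 3*exp(2)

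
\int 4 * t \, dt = 2*t^2 + C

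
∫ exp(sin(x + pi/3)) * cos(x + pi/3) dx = exp(sin(x + pi/3)) + C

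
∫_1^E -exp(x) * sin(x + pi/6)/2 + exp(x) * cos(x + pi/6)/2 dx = exp(E)*cos(pi/6 + E)/2 - E*cos(pi/6 + 1)/2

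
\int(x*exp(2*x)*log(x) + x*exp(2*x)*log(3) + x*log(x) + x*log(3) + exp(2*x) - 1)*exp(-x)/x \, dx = 2*log(3*x)*sinh(x) + C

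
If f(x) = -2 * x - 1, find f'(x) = -2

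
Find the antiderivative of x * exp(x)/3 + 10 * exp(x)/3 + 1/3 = (x + 9)*(exp(x) + 1)/3 + C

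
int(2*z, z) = z^2 + C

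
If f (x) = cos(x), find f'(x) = -sin(x)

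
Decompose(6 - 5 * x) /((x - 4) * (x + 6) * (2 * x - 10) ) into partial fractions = 9/(55*(x + 6)) + 7/(10*(x - 4)) - 19/(22*(x - 5))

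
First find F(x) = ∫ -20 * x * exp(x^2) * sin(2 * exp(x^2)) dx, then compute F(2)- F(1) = 5*cos(2*exp(4)) - 5*cos(2*E)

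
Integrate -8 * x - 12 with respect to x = -4*x^2 - 12*x + C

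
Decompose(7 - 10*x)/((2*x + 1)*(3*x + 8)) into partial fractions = -101/(13*(3*x + 8)) + 24/(13*(2*x + 1))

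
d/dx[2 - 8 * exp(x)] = -8*exp(x)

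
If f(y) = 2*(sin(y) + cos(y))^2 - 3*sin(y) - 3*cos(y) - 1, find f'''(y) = -16*cos(2*y) + 3*sqrt(2)*cos(y + pi/4)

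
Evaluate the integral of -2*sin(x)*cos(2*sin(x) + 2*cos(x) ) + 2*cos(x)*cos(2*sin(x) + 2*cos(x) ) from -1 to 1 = sin(2*cos(1) + 2*sin(1)) + sin(-2*cos(1) + 2*sin(1))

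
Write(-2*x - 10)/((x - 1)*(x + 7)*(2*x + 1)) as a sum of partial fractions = 12/(13*(2*x + 1)) + 1/(26*(x + 7)) - 1/(2*(x - 1))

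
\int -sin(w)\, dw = cos(w) + C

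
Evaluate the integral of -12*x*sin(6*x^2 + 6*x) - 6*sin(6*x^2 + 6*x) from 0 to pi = -1 + cos(6*pi^2)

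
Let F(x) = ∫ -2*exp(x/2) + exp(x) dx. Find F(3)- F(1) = -(-2 + exp(1/2))^2 + (-2 + exp(3/2))^2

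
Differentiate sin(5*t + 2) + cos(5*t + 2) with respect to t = 5*sqrt(2)*cos(5*t + pi/4 + 2)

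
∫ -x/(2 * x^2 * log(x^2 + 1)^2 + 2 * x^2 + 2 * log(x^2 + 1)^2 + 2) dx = acot(log(x^2 + 1))/4 + C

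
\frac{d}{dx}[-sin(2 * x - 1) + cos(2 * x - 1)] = -2*sin(2*x - 1) - 2*cos(2*x - 1)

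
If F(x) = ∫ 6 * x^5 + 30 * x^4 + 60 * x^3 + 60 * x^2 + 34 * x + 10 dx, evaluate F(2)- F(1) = 675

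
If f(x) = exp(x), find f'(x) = exp(x)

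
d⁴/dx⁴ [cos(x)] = cos(x)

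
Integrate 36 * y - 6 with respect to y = 18*y^2 - 6*y + C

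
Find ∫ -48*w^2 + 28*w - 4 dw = -16*w^3 + 14*w^2 - 4*w + C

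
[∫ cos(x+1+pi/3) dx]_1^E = sin(1 + pi/3 + E) - sin(pi/3 + 2)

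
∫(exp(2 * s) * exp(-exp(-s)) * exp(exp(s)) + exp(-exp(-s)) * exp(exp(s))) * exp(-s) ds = exp(2*sinh(s)) + C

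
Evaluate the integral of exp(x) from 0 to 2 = -1 + exp(2)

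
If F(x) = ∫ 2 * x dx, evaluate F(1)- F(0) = 1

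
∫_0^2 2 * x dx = 4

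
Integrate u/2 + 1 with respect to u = u^2/4 + u + C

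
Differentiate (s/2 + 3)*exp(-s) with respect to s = (-s - 5)*exp(-s)/2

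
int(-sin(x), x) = cos(x) + C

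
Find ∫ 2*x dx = x^2 + C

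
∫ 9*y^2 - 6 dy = 3*y^3 - 6*y + C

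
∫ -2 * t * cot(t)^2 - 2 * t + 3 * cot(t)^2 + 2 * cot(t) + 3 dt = (2*t - 3)*cot(t) + C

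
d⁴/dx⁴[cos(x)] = cos(x)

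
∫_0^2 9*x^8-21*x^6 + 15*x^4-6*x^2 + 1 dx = 210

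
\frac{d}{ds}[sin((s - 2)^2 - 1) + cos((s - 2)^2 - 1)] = -2*s*sin(s^2 - 4*s + 3) + 2*s*cos(s^2 - 4*s + 3) + 4*sin(s^2 - 4*s + 3) - 4*cos(s^2 - 4*s + 3)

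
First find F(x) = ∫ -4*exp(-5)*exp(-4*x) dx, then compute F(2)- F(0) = -exp(-5) + exp(-13)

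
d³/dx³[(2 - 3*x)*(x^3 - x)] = 12 - 72*x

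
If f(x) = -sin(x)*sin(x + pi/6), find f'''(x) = 4*sin(2*x + pi/6)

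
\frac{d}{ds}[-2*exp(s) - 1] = -2*exp(s)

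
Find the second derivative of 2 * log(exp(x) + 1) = 2*exp(x)/(exp(2*x) + 2*exp(x) + 1)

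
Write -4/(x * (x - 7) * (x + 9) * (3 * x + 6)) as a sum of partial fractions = 1/(756*(x + 9)) - 2/(189*(x + 2)) - 1/(756*(x - 7)) + 2/(189*x)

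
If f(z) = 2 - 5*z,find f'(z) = -5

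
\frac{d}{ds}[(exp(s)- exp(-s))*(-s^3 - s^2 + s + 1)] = (-s^3*exp(2*s) - s^3 - 4*s^2*exp(2*s) + 2*s^2 - s*exp(2*s) + 3*s + 2*exp(2*s))*exp(-s)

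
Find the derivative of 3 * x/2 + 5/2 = 3/2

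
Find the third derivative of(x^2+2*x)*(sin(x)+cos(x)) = x^2*sin(x) - x^2*cos(x) - 4*x*sin(x) - 8*x*cos(x) - 12*sin(x)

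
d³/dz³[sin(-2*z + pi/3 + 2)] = 8*cos(-2*z + pi/3 + 2)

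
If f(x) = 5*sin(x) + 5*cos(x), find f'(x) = -5*sin(x) + 5*cos(x)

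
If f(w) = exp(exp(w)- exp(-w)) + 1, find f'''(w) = (exp(exp(w) - exp(-w)) - 3*exp(w + exp(w) - exp(-w)) + 4*exp(2*w + exp(w) - exp(-w)) + 4*exp(4*w + exp(w) - exp(-w)) + 3*exp(5*w + exp(w) - exp(-w)) + exp(6*w + exp(w) - exp(-w)))*exp(-3*w)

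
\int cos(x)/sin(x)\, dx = log(-2*sin(x)) + C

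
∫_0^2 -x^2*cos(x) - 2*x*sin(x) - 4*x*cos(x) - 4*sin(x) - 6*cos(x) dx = -18*sin(2)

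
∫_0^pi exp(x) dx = -1 + exp(pi)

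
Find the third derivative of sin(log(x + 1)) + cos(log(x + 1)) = 2*(sin(log(x + 1)) + 2*cos(log(x + 1)))/(x^3 + 3*x^2 + 3*x + 1)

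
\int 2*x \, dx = x^2 + C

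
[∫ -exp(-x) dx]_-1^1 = -E + exp(-1)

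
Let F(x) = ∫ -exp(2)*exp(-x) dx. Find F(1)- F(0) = E - exp(2)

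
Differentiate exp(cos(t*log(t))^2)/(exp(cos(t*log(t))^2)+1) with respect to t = -E*(log(t) + 1)*exp(cos(2*t*log(t))/2 - 1/2)*sin(2*t*log(t))/(1 + E*exp(-sin(t*log(t))^2))^2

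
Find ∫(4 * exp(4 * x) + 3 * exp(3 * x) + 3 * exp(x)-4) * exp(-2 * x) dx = 8*sinh(x)^2 + 6*sinh(x) + C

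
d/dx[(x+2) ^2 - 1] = 2*x + 4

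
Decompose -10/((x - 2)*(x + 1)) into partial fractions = 10/(3*(x + 1)) - 10/(3*(x - 2))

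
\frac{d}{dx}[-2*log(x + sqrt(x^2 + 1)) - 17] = (-2*x - 2*sqrt(x^2 + 1))/(x^2 + x*sqrt(x^2 + 1) + 1)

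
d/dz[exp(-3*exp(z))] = -3*exp(z - 3*exp(z))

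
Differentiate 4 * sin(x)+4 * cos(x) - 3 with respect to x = -4*sin(x) + 4*cos(x)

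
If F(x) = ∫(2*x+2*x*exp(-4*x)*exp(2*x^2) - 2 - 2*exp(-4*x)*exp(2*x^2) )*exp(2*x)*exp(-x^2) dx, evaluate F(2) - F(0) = 0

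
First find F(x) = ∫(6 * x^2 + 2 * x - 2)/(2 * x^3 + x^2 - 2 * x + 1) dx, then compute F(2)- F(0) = log(17)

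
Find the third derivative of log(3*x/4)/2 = x^(-3)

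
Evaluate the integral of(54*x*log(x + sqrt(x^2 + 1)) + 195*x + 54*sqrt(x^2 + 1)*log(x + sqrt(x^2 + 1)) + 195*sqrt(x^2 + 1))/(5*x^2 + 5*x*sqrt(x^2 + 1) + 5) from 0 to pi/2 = -15 + 21*log(pi/2 + sqrt(1 + pi^2/4)) + 3*(3*log(pi/2 + sqrt(1 + pi^2/4)) + 5)^2/5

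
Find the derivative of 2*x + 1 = 2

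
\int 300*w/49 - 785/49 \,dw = 150*w^2/49 - 785*w/49 + C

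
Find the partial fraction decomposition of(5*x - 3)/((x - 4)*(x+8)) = 43/(12*(x + 8)) + 17/(12*(x - 4))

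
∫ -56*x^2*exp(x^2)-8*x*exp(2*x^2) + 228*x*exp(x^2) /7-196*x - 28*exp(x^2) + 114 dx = 2*x - 2*(7*x + exp(x^2) - 4)^2 + 2*exp(x^2)/7 + C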